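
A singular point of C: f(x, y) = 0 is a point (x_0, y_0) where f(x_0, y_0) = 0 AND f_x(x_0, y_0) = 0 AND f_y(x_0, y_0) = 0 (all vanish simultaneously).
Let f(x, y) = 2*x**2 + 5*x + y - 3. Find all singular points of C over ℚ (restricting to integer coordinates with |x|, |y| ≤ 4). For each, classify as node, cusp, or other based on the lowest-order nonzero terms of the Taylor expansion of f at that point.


No singular points in the scanned grid; C is smooth there.

Compute partial derivatives:
  f_x = 4*x + 5.
  f_y = 1.
f_y = 1 is a nonzero constant, so f_y never vanishes: no point (x, y) can satisfy f = f_x = f_y = 0. In particular no (x, y) ∈ {−4, ..., 4}² is singular; the curve is smooth.


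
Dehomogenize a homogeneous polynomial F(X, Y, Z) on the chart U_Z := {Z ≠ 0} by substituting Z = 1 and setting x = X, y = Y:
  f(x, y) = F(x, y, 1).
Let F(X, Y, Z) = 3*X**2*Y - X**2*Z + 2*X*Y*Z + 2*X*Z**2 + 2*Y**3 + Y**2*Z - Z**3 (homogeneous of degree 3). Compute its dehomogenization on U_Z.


f(x, y) = 3*x**2*y - x**2 + 2*x*y + 2*x + 2*y**3 + y**2 - 1

On U_Z we set Z = 1. Each monomial c·X^i·Y^j·Z^k in F becomes c·x^i·y^j·1^k = c·x^i·y^j.
Substituting Z = 1: F(X, Y, 1) = 3*x**2*y - x**2 + 2*x*y + 2*x + 2*y**3 + y**2 - 1.
Note: deg(f) ≤ deg(F) = 3; strict inequality happens when F is divisible by Z (lost terms).


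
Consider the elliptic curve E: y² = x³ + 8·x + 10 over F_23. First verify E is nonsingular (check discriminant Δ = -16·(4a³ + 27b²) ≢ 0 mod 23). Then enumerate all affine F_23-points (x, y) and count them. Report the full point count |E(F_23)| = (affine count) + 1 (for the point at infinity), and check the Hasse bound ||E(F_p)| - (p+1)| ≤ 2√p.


Affine points = {(7, 8), (7, 15), (9, 11), (9, 12), (10, 3), (10, 20), (11, 7), (11, 16), (15, 3), (15, 20), (16, 5), (16, 18), (18, 11), (18, 12), (19, 11), (19, 12), (21, 3), (21, 20), (22, 1), (22, 22)}; affine count = 20; |E(F_23)| = 21.

Discriminant check: Δ ∝ 4a³ + 27b² = 4·8³ + 27·10² = 4·512 + 27·100 ≡ 10 (mod 23). Nonzero ⇒ E is nonsingular.
For each x ∈ F_23, compute rhs = x³ + 8·x + 10 mod 23, then count y ∈ F_23 with y² ≡ rhs.
  x = 0: rhs = 10, matching y values: none (0 points).
  x = 1: rhs = 19, matching y values: none (0 points).
  x = 2: rhs = 11, matching y values: none (0 points).
  x = 3: rhs = 15, matching y values: none (0 points).
  x = 4: rhs = 14, matching y values: none (0 points).
  x = 5: rhs = 14, matching y values: none (0 points).
  x = 6: rhs = 21, matching y values: none (0 points).
  x = 7: rhs = 18, matching y values: 8, 15 (2 points).
  x = 8: rhs = 11, matching y values: none (0 points).
  x = 9: rhs = 6, matching y values: 11, 12 (2 points).
  x = 10: rhs = 9, matching y values: 3, 20 (2 points).
  x = 11: rhs = 3, matching y values: 7, 16 (2 points).
  x = 12: rhs = 17, matching y values: none (0 points).
  x = 13: rhs = 11, matching y values: none (0 points).
  x = 14: rhs = 14, matching y values: none (0 points).
  x = 15: rhs = 9, matching y values: 3, 20 (2 points).
  x = 16: rhs = 2, matching y values: 5, 18 (2 points).
  x = 17: rhs = 22, matching y values: none (0 points).
  x = 18: rhs = 6, matching y values: 11, 12 (2 points).
  x = 19: rhs = 6, matching y values: 11, 12 (2 points).
  x = 20: rhs = 5, matching y values: none (0 points).
  x = 21: rhs = 9, matching y values: 3, 20 (2 points).
  x = 22: rhs = 1, matching y values: 1, 22 (2 points).
Total affine count: 20.
Full point count |E(F_23)| = 20 + 1 = 21.
Hasse bound: |21 − (23+1)| = |-3| = 3 ≤ 2√23 ≈ 9.5917 ✓.


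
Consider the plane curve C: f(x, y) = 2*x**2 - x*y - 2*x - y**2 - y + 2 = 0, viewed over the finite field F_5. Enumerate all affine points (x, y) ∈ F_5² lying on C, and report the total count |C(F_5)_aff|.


Affine F_5-points: {(0, 1), (0, 3), (4, 1), (4, 4)}; count = 4.

For each of the 25 pairs (x, y) ∈ F_5², evaluate f(x, y) mod 5. Record the zeros.
  x = 0: [0↦2, 1↦0, 2↦1, 3↦0, 4↦2]  zeros at y ∈ {1, 3}
  x = 1: [0↦2, 1↦4, 2↦4, 3↦2, 4↦3]  zeros at y ∈ ∅
  x = 2: [0↦1, 1↦2, 2↦1, 3↦3, 4↦3]  zeros at y ∈ ∅
  x = 3: [0↦4, 1↦4, 2↦2, 3↦3, 4↦2]  zeros at y ∈ ∅
  x = 4: [0↦1, 1↦0, 2↦2, 3↦2, 4↦0]  zeros at y ∈ {1, 4}
Collecting zeros: affine points = {(0, 1), (0, 3), (4, 1), (4, 4)}.
Total count |C(F_5)_aff| = 4.


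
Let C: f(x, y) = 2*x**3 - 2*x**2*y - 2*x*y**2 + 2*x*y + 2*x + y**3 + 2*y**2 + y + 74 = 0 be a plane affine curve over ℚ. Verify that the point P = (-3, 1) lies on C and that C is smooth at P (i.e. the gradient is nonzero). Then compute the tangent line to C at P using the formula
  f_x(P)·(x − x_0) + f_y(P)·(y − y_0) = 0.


Tangent line at P: 68*x - 4*y + 208 = 0.

Step 1: f(-3, 1) = 0, so P lies on C.
Step 2: partial derivatives
  f_x(x, y) = 6*x**2 - 4*x*y - 2*y**2 + 2*y + 2, f_y(x, y) = -2*x**2 - 4*x*y + 2*x + 3*y**2 + 4*y + 1.
  f_x(P) = 68, f_y(P) = -4 (gradient nonzero, so P is smooth).
Step 3: tangent line at P: 68·(x − -3) + -4·(y − 1) = 0.
Expanding: 68*x - 4*y + 208 = 0.


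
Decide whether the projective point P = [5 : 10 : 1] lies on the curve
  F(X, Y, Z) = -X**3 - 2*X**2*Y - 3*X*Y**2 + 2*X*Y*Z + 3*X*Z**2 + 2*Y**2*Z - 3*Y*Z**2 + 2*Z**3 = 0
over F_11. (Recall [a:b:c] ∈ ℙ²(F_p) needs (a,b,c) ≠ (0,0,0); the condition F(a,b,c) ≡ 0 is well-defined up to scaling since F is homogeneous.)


F(5,10,1) ≡ 10 (mod 11); P is NOT on the curve.

Evaluate F(5, 10, 1) term-by-term (mod 11).
  -X**3 ↦ -1·125·1·1 = -125
  -2*X**2*Y ↦ -2·25·10·1 = -500
  -3*X*Y**2 ↦ -3·5·100·1 = -1500
  2*X*Y*Z ↦ 2·5·10·1 = 100
  3*X*Z**2 ↦ 3·5·1·1 = 15
  2*Y**2*Z ↦ 2·1·100·1 = 200
  -3*Y*Z**2 ↦ -3·1·10·1 = -30
  2*Z**3 ↦ 2·1·1·1 = 2
Sum: F(5, 10, 1) = (-125) + (-500) + (-1500) + (100) + (15) + (200) + (-30) + (2) = -1838.
Reducing mod 11: -1838 ≡ 10 (mod 11).
Since F(a, b, c) ≡ 10 ≠ 0 (mod 11), P does NOT lie on the curve.


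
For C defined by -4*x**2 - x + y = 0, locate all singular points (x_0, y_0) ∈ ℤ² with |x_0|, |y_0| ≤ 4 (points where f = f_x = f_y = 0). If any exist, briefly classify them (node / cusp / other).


No singular points in the scanned grid; C is smooth there.

Compute partial derivatives:
  f_x = -8*x - 1.
  f_y = 1.
f_y = 1 is a nonzero constant, so f_y never vanishes: no point (x, y) can satisfy f = f_x = f_y = 0. In particular no (x, y) ∈ {−4, ..., 4}² is singular; the curve is smooth.


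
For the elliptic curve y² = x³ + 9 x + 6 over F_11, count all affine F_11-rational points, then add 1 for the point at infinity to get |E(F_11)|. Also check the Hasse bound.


Affine points = {(1, 4), (1, 7), (3, 4), (3, 7), (5, 0), (6, 1), (6, 10), (7, 4), (7, 7)}; affine count = 9; |E(F_11)| = 10.

Discriminant check: Δ ∝ 4a³ + 27b² = 4·9³ + 27·6² = 4·729 + 27·36 ≡ 5 (mod 11). Nonzero ⇒ E is nonsingular.
For each x ∈ F_11, compute rhs = x³ + 9·x + 6 mod 11, then count y ∈ F_11 with y² ≡ rhs.
  x = 0: rhs = 6, matching y values: none (0 points).
  x = 1: rhs = 5, matching y values: 4, 7 (2 points).
  x = 2: rhs = 10, matching y values: none (0 points).
  x = 3: rhs = 5, matching y values: 4, 7 (2 points).
  x = 4: rhs = 7, matching y values: none (0 points).
  x = 5: rhs = 0, matching y values: 0 (1 points).
  x = 6: rhs = 1, matching y values: 1, 10 (2 points).
  x = 7: rhs = 5, matching y values: 4, 7 (2 points).
  x = 8: rhs = 7, matching y values: none (0 points).
  x = 9: rhs = 2, matching y values: none (0 points).
  x = 10: rhs = 7, matching y values: none (0 points).
Total affine count: 9.
Full point count |E(F_11)| = 9 + 1 = 10.
Hasse bound: |10 − (11+1)| = |-2| = 2 ≤ 2√11 ≈ 6.6332 ✓.


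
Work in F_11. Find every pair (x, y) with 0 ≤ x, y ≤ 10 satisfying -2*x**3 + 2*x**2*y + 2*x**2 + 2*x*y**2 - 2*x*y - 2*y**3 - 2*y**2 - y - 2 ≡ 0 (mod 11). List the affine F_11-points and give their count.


Affine F_11-points: {(0, 3), (1, 6), (1, 8), (2, 6), (3, 7), (4, 2), (4, 6), (5, 10), (6, 2), (8, 7), (9, 0), (9, 8), (10, 8)}; count = 13.

For each of the 121 pairs (x, y) ∈ F_11², evaluate f(x, y) mod 11. Record the zeros.
  x = 0: [0↦9, 1↦4, 2↦5, 3↦0, 4↦10, 5↦1, 6↦5, 7↦10, 8↦4, 9↦8, 10↦10]  zeros at y ∈ {3}
  x = 1: [0↦9, 1↦6, 2↦2, 3↦7, 4↦9, 5↦7, 6↦0, 7↦9, 8↦0, 9↦5, 10↦1]  zeros at y ∈ {6, 8}
  x = 2: [0↦1, 1↦4, 2↦10, 3↦7, 4↦5, 5↦3, 6↦0, 7↦6, 8↦9, 9↦8, 10↦2]  zeros at y ∈ {6}
  x = 3: [0↦6, 1↦8, 2↦6, 3↦10, 4↦8, 5↦10, 6↦4, 7↦0, 8↦8, 9↦5, 10↦1]  zeros at y ∈ {7}
  x = 4: [0↦1, 1↦6, 2↦0, 3↦4, 4↦6, 5↦5, 6↦0, 7↦1, 8↦7, 9↦6, 10↦8]  zeros at y ∈ {2, 6}
  x = 5: [0↦7, 1↦8, 2↦2, 3↦10, 4↦9, 5↦9, 6↦9, 7↦8, 8↦5, 9↦10, 10↦0]  zeros at y ∈ {10}
  x = 6: [0↦1, 1↦2, 2↦0, 3↦5, 4↦5, 5↦10, 6↦8, 7↦9, 8↦1, 9↦5, 10↦9]  zeros at y ∈ {2}
  x = 7: [0↦4, 1↦9, 2↦4, 3↦10, 4↦4, 5↦7, 6↦7, 7↦3, 8↦5, 9↦1, 10↦1]  zeros at y ∈ ∅
  x = 8: [0↦4, 1↦6, 2↦2, 3↦2, 4↦5, 5↦10, 6↦5, 7↦0, 8↦5, 9↦8, 10↦8]  zeros at y ∈ {7}
  x = 9: [0↦0, 1↦3, 2↦4, 3↦2, 4↦7, 5↦7, 6↦1, 7↦10, 8↦0, 9↦3, 10↦7]  zeros at y ∈ {0, 8}
  x = 10: [0↦2, 1↦10, 2↦9, 3↦9, 4↦9, 5↦8, 6↦5, 7↦10, 8↦0, 9↦7, 10↦8]  zeros at y ∈ {8}
Collecting zeros: affine points = {(0, 3), (1, 6), (1, 8), (2, 6), (3, 7), (4, 2), (4, 6), (5, 10), (6, 2), (8, 7), (9, 0), (9, 8), (10, 8)}.
Total count |C(F_11)_aff| = 13.


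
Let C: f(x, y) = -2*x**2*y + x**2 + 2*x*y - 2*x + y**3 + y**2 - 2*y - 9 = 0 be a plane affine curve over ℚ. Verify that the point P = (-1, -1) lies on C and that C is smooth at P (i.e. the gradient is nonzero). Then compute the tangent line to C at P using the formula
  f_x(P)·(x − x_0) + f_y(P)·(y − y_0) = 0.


Tangent line at P: -10*x - 5*y - 15 = 0.

Step 1: f(-1, -1) = 0, so P lies on C.
Step 2: partial derivatives
  f_x(x, y) = -4*x*y + 2*x + 2*y - 2, f_y(x, y) = -2*x**2 + 2*x + 3*y**2 + 2*y - 2.
  f_x(P) = -10, f_y(P) = -5 (gradient nonzero, so P is smooth).
Step 3: tangent line at P: -10·(x − -1) + -5·(y − -1) = 0.
Expanding: -10*x - 5*y - 15 = 0.


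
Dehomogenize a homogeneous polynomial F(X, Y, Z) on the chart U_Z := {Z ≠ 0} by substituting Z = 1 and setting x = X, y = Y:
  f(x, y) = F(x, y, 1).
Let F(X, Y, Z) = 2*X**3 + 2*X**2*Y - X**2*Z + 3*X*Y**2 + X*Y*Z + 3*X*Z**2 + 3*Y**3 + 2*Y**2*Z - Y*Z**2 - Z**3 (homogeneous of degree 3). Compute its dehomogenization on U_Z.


f(x, y) = 2*x**3 + 2*x**2*y - x**2 + 3*x*y**2 + x*y + 3*x + 3*y**3 + 2*y**2 - y - 1

On U_Z we set Z = 1. Each monomial c·X^i·Y^j·Z^k in F becomes c·x^i·y^j·1^k = c·x^i·y^j.
Substituting Z = 1: F(X, Y, 1) = 2*x**3 + 2*x**2*y - x**2 + 3*x*y**2 + x*y + 3*x + 3*y**3 + 2*y**2 - y - 1.
Note: deg(f) ≤ deg(F) = 3; strict inequality happens when F is divisible by Z (lost terms).


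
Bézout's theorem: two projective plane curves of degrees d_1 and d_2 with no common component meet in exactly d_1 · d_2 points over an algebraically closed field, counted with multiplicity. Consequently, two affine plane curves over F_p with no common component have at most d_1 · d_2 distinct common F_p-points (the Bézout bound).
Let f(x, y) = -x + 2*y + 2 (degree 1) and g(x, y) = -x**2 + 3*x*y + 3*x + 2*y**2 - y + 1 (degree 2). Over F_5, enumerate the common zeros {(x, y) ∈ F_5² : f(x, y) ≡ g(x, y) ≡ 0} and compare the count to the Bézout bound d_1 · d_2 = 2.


Common zeros: {(1, 2), (4, 1)}; count = 2; Bézout bound = 2.

deg(f) = 1, deg(g) = 2, so Bézout bound = 2.
Scan x ∈ F_5. For each x, list the y ∈ F_5 with f(x, y) ≡ 0 and those with g(x, y) ≡ 0 (mod 5); the common zeros in that column are the intersection.
  x = 0: f ≡ 0 at y ∈ {4}; g ≡ 0 at y ∈ ∅; common: ∅.
  x = 1: f ≡ 0 at y ∈ {2}; g ≡ 0 at y ∈ {2}; common: {2}.
  x = 2: f ≡ 0 at y ∈ {0}; g ≡ 0 at y ∈ {1, 4}; common: ∅.
  x = 3: f ≡ 0 at y ∈ {3}; g ≡ 0 at y ∈ {2, 4}; common: ∅.
  x = 4: f ≡ 0 at y ∈ {1}; g ≡ 0 at y ∈ {1}; common: {1}.
Collecting: common zeros = {(1, 2), (4, 1)}, so the count is 2.
Comparison with the Bézout bound: 2 ≤ 2 = deg(f)·deg(g), as expected for curves with no common component (the bound is attained).


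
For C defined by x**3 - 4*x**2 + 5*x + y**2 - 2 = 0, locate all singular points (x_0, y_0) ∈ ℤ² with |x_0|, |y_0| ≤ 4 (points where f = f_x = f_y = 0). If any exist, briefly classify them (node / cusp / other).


Singular points: {(1, 0)}; classification: node.

Compute partial derivatives:
  f_x = 3*x**2 - 8*x + 5.
  f_y = 2*y.
Scan x_0 ∈ {−4, ..., 4}. For each x_0, f_y(x_0, y) is a polynomial in y; find its integer roots y ∈ {−4, ..., 4}, then test f_x and f at those candidates.
  x = -4: f_y(-4, y) = 2*y; vanishes at y ∈ {0}. (-4, 0): f_x = 85 ≠ 0.
  x = -3: f_y(-3, y) = 2*y; vanishes at y ∈ {0}. (-3, 0): f_x = 56 ≠ 0.
  x = -2: f_y(-2, y) = 2*y; vanishes at y ∈ {0}. (-2, 0): f_x = 33 ≠ 0.
  x = -1: f_y(-1, y) = 2*y; vanishes at y ∈ {0}. (-1, 0): f_x = 16 ≠ 0.
  x = 0: f_y(0, y) = 2*y; vanishes at y ∈ {0}. (0, 0): f_x = 5 ≠ 0.
  x = 1: f_y(1, y) = 2*y; vanishes at y ∈ {0}. (1, 0): f_x = 0, f = 0 — SINGULAR.
  x = 2: f_y(2, y) = 2*y; vanishes at y ∈ {0}. (2, 0): f_x = 1 ≠ 0.
  x = 3: f_y(3, y) = 2*y; vanishes at y ∈ {0}. (3, 0): f_x = 8 ≠ 0.
  x = 4: f_y(4, y) = 2*y; vanishes at y ∈ {0}. (4, 0): f_x = 21 ≠ 0.
Only singular point on the grid: (1, 0).
Classify: substitute x = 1 + u, y = 0 + v and expand: f = u**3 - u**2 + v**2.
No constant or linear terms (consistent with a singular point). Quadratic part: -u**2 + v**2. Cubic part: u**3.
The quadratic part v**2 - u**2 = (v − u)(v + u) splits into two distinct linear factors, so there are two distinct tangent lines y − 0 = ±(x − 1) — this is a node (ordinary double point).
Classification: node.


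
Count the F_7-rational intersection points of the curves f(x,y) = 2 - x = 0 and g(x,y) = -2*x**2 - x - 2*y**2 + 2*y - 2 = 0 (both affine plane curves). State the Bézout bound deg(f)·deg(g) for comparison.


Common zeros: ∅; count = 0; Bézout bound = 2.

deg(f) = 1, deg(g) = 2, so Bézout bound = 2.
Scan x ∈ F_7. For each x, list the y ∈ F_7 with f(x, y) ≡ 0 and those with g(x, y) ≡ 0 (mod 7); the common zeros in that column are the intersection.
  x = 0: f ≡ 0 at y ∈ ∅; g ≡ 0 at y ∈ {3, 5}; common: ∅.
  x = 1: f ≡ 0 at y ∈ ∅; g ≡ 0 at y ∈ ∅; common: ∅.
  x = 2: f ≡ 0 at y ∈ {0, 1, 2, 3, 4, 5, 6}; g ≡ 0 at y ∈ ∅; common: ∅.
  x = 3: f ≡ 0 at y ∈ ∅; g ≡ 0 at y ∈ {3, 5}; common: ∅.
  x = 4: f ≡ 0 at y ∈ ∅; g ≡ 0 at y ∈ {2, 6}; common: ∅.
  x = 5: f ≡ 0 at y ∈ ∅; g ≡ 0 at y ∈ ∅; common: ∅.
  x = 6: f ≡ 0 at y ∈ ∅; g ≡ 0 at y ∈ {2, 6}; common: ∅.
Collecting: common zeros = ∅, so the count is 0.
Comparison with the Bézout bound: 0 ≤ 2 = deg(f)·deg(g), as expected for curves with no common component (the affine F_7-count falls short of the bound because intersections may lie at infinity, over extension fields, or carry multiplicity).


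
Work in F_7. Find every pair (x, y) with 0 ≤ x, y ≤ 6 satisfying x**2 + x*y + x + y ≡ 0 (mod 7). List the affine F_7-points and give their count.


Affine F_7-points: {(0, 0), (1, 6), (2, 5), (3, 4), (4, 3), (5, 2), (6, 0), (6, 1), (6, 2), (6, 3), (6, 4), (6, 5), (6, 6)}; count = 13.

For each of the 49 pairs (x, y) ∈ F_7², evaluate f(x, y) mod 7. Record the zeros.
  x = 0: [0↦0, 1↦1, 2↦2, 3↦3, 4↦4, 5↦5, 6↦6]  zeros at y ∈ {0}
  x = 1: [0↦2, 1↦4, 2↦6, 3↦1, 4↦3, 5↦5, 6↦0]  zeros at y ∈ {6}
  x = 2: [0↦6, 1↦2, 2↦5, 3↦1, 4↦4, 5↦0, 6↦3]  zeros at y ∈ {5}
  x = 3: [0↦5, 1↦2, 2↦6, 3↦3, 4↦0, 5↦4, 6↦1]  zeros at y ∈ {4}
  x = 4: [0↦6, 1↦4, 2↦2, 3↦0, 4↦5, 5↦3, 6↦1]  zeros at y ∈ {3}
  x = 5: [0↦2, 1↦1, 2↦0, 3↦6, 4↦5, 5↦4, 6↦3]  zeros at y ∈ {2}
  x = 6: [0↦0, 1↦0, 2↦0, 3↦0, 4↦0, 5↦0, 6↦0]  zeros at y ∈ {0, 1, 2, 3, 4, 5, 6}
Collecting zeros: affine points = {(0, 0), (1, 6), (2, 5), (3, 4), (4, 3), (5, 2), (6, 0), (6, 1), (6, 2), (6, 3), (6, 4), (6, 5), (6, 6)}.
Total count |C(F_7)_aff| = 13.


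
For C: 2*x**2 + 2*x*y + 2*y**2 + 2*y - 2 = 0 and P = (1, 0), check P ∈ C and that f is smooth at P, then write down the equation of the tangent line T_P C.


Tangent line at P: 4*x + 4*y - 4 = 0.

Step 1: f(1, 0) = 0, so P lies on C.
Step 2: partial derivatives
  f_x(x, y) = 4*x + 2*y, f_y(x, y) = 2*x + 4*y + 2.
  f_x(P) = 4, f_y(P) = 4 (gradient nonzero, so P is smooth).
Step 3: tangent line at P: 4·(x − 1) + 4·(y − 0) = 0.
Expanding: 4*x + 4*y - 4 = 0.


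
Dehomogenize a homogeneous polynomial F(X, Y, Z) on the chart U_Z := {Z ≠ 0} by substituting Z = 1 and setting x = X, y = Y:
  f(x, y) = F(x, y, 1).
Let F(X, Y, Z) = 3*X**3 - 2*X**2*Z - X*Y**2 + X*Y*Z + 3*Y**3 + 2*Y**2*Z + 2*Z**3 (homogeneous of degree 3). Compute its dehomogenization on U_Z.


f(x, y) = 3*x**3 - 2*x**2 - x*y**2 + x*y + 3*y**3 + 2*y**2 + 2

On U_Z we set Z = 1. Each monomial c·X^i·Y^j·Z^k in F becomes c·x^i·y^j·1^k = c·x^i·y^j.
Substituting Z = 1: F(X, Y, 1) = 3*x**3 - 2*x**2 - x*y**2 + x*y + 3*y**3 + 2*y**2 + 2.
Note: deg(f) ≤ deg(F) = 3; strict inequality happens when F is divisible by Z (lost terms).


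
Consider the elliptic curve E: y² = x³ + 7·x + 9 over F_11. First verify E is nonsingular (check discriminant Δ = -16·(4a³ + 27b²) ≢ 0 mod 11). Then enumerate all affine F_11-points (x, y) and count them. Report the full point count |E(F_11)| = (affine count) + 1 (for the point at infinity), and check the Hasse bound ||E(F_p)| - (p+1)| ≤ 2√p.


Affine points = {(0, 3), (0, 8), (2, 3), (2, 8), (5, 2), (5, 9), (6, 5), (6, 6), (7, 4), (7, 7), (8, 4), (8, 7), (9, 3), (9, 8), (10, 1), (10, 10)}; affine count = 16; |E(F_11)| = 17.

Discriminant check: Δ ∝ 4a³ + 27b² = 4·7³ + 27·9² = 4·343 + 27·81 ≡ 6 (mod 11). Nonzero ⇒ E is nonsingular.
For each x ∈ F_11, compute rhs = x³ + 7·x + 9 mod 11, then count y ∈ F_11 with y² ≡ rhs.
  x = 0: rhs = 9, matching y values: 3, 8 (2 points).
  x = 1: rhs = 6, matching y values: none (0 points).
  x = 2: rhs = 9, matching y values: 3, 8 (2 points).
  x = 3: rhs = 2, matching y values: none (0 points).
  x = 4: rhs = 2, matching y values: none (0 points).
  x = 5: rhs = 4, matching y values: 2, 9 (2 points).
  x = 6: rhs = 3, matching y values: 5, 6 (2 points).
  x = 7: rhs = 5, matching y values: 4, 7 (2 points).
  x = 8: rhs = 5, matching y values: 4, 7 (2 points).
  x = 9: rhs = 9, matching y values: 3, 8 (2 points).
  x = 10: rhs = 1, matching y values: 1, 10 (2 points).
Total affine count: 16.
Full point count |E(F_11)| = 16 + 1 = 17.
Hasse bound: |17 − (11+1)| = |5| = 5 ≤ 2√11 ≈ 6.6332 ✓.


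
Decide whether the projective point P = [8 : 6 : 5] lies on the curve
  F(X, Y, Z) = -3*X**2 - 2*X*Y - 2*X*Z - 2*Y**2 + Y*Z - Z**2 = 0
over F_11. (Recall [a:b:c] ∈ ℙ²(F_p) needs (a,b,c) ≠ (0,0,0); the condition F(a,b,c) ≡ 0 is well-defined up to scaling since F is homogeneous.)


F(8,6,5) ≡ 5 (mod 11); P is NOT on the curve.

Evaluate F(8, 6, 5) term-by-term (mod 11).
  -3*X**2 ↦ -3·64·1·1 = -192
  -2*X*Y ↦ -2·8·6·1 = -96
  -2*X*Z ↦ -2·8·1·5 = -80
  -2*Y**2 ↦ -2·1·36·1 = -72
  Y*Z ↦ 1·1·6·5 = 30
  -Z**2 ↦ -1·1·1·25 = -25
Sum: F(8, 6, 5) = (-192) + (-96) + (-80) + (-72) + (30) + (-25) = -435.
Reducing mod 11: -435 ≡ 5 (mod 11).
Since F(a, b, c) ≡ 5 ≠ 0 (mod 11), P does NOT lie on the curve.


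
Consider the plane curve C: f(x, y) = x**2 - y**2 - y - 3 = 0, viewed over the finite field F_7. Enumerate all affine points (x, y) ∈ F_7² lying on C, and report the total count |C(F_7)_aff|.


Affine F_7-points: {(1, 3), (3, 2), (3, 4), (4, 2), (4, 4), (6, 3)}; count = 6.

For each of the 49 pairs (x, y) ∈ F_7², evaluate f(x, y) mod 7. Record the zeros.
  x = 0: [0↦4, 1↦2, 2↦5, 3↦6, 4↦5, 5↦2, 6↦4]  zeros at y ∈ ∅
  x = 1: [0↦5, 1↦3, 2↦6, 3↦0, 4↦6, 5↦3, 6↦5]  zeros at y ∈ {3}
  x = 2: [0↦1, 1↦6, 2↦2, 3↦3, 4↦2, 5↦6, 6↦1]  zeros at y ∈ ∅
  x = 3: [0↦6, 1↦4, 2↦0, 3↦1, 4↦0, 5↦4, 6↦6]  zeros at y ∈ {2, 4}
  x = 4: [0↦6, 1↦4, 2↦0, 3↦1, 4↦0, 5↦4, 6↦6]  zeros at y ∈ {2, 4}
  x = 5: [0↦1, 1↦6, 2↦2, 3↦3, 4↦2, 5↦6, 6↦1]  zeros at y ∈ ∅
  x = 6: [0↦5, 1↦3, 2↦6, 3↦0, 4↦6, 5↦3, 6↦5]  zeros at y ∈ {3}
Collecting zeros: affine points = {(1, 3), (3, 2), (3, 4), (4, 2), (4, 4), (6, 3)}.
Total count |C(F_7)_aff| = 6.


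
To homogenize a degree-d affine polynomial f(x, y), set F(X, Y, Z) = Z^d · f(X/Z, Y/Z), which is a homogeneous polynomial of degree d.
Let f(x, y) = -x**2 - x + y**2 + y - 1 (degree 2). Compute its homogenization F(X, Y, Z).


F(X, Y, Z) = -X**2 - X*Z + Y**2 + Y*Z - Z**2

deg(f) = 2.
Substitute x = X/Z, y = Y/Z into f, then multiply by Z^2.
  monomial -1·x^2·y^0 ↦ -1·X^2·Y^0·Z^0.
  monomial -1·x^1·y^0 ↦ -1·X^1·Y^0·Z^1.
  monomial 1·x^0·y^2 ↦ 1·X^0·Y^2·Z^0.
  monomial 1·x^0·y^1 ↦ 1·X^0·Y^1·Z^1.
  monomial -1·x^0·y^0 ↦ -1·X^0·Y^0·Z^2.
Collecting: F(X, Y, Z) = -X**2 - X*Z + Y**2 + Y*Z - Z**2.


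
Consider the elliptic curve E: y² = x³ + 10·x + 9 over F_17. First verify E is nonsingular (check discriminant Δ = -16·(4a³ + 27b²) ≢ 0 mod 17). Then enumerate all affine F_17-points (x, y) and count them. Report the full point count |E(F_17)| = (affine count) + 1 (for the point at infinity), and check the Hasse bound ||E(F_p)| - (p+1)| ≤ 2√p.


Affine points = {(0, 3), (0, 14), (3, 7), (3, 10), (6, 8), (6, 9), (10, 2), (10, 15), (12, 2), (12, 15), (15, 7), (15, 10), (16, 7), (16, 10)}; affine count = 14; |E(F_17)| = 15.

Discriminant check: Δ ∝ 4a³ + 27b² = 4·10³ + 27·9² = 4·1000 + 27·81 ≡ 16 (mod 17). Nonzero ⇒ E is nonsingular.
For each x ∈ F_17, compute rhs = x³ + 10·x + 9 mod 17, then count y ∈ F_17 with y² ≡ rhs.
  x = 0: rhs = 9, matching y values: 3, 14 (2 points).
  x = 1: rhs = 3, matching y values: none (0 points).
  x = 2: rhs = 3, matching y values: none (0 points).
  x = 3: rhs = 15, matching y values: 7, 10 (2 points).
  x = 4: rhs = 11, matching y values: none (0 points).
  x = 5: rhs = 14, matching y values: none (0 points).
  x = 6: rhs = 13, matching y values: 8, 9 (2 points).
  x = 7: rhs = 14, matching y values: none (0 points).
  x = 8: rhs = 6, matching y values: none (0 points).
  x = 9: rhs = 12, matching y values: none (0 points).
  x = 10: rhs = 4, matching y values: 2, 15 (2 points).
  x = 11: rhs = 5, matching y values: none (0 points).
  x = 12: rhs = 4, matching y values: 2, 15 (2 points).
  x = 13: rhs = 7, matching y values: none (0 points).
  x = 14: rhs = 3, matching y values: none (0 points).
  x = 15: rhs = 15, matching y values: 7, 10 (2 points).
  x = 16: rhs = 15, matching y values: 7, 10 (2 points).
Total affine count: 14.
Full point count |E(F_17)| = 14 + 1 = 15.
Hasse bound: |15 − (17+1)| = |-3| = 3 ≤ 2√17 ≈ 8.2462 ✓.


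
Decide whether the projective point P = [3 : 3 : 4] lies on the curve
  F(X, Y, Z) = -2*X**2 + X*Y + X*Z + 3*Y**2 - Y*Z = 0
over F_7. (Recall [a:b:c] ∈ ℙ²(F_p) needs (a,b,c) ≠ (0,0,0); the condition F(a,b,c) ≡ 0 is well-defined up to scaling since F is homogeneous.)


F(3,3,4) ≡ 4 (mod 7); P is NOT on the curve.

Evaluate F(3, 3, 4) term-by-term (mod 7).
  -2*X**2 ↦ -2·9·1·1 = -18
  X*Y ↦ 1·3·3·1 = 9
  X*Z ↦ 1·3·1·4 = 12
  3*Y**2 ↦ 3·1·9·1 = 27
  -Y*Z ↦ -1·1·3·4 = -12
Sum: F(3, 3, 4) = (-18) + (9) + (12) + (27) + (-12) = 18.
Reducing mod 7: 18 ≡ 4 (mod 7).
Since F(a, b, c) ≡ 4 ≠ 0 (mod 7), P does NOT lie on the curve.


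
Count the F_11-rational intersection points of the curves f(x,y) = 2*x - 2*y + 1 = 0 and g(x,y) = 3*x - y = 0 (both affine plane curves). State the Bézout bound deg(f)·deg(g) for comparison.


Common zeros: {(3, 9)}; count = 1; Bézout bound = 1.

deg(f) = 1, deg(g) = 1, so Bézout bound = 1.
Scan x ∈ F_11. For each x, list the y ∈ F_11 with f(x, y) ≡ 0 and those with g(x, y) ≡ 0 (mod 11); the common zeros in that column are the intersection.
  x = 0: f ≡ 0 at y ∈ {6}; g ≡ 0 at y ∈ {0}; common: ∅.
  x = 1: f ≡ 0 at y ∈ {7}; g ≡ 0 at y ∈ {3}; common: ∅.
  x = 2: f ≡ 0 at y ∈ {8}; g ≡ 0 at y ∈ {6}; common: ∅.
  x = 3: f ≡ 0 at y ∈ {9}; g ≡ 0 at y ∈ {9}; common: {9}.
  x = 4: f ≡ 0 at y ∈ {10}; g ≡ 0 at y ∈ {1}; common: ∅.
  x = 5: f ≡ 0 at y ∈ {0}; g ≡ 0 at y ∈ {4}; common: ∅.
  x = 6: f ≡ 0 at y ∈ {1}; g ≡ 0 at y ∈ {7}; common: ∅.
  x = 7: f ≡ 0 at y ∈ {2}; g ≡ 0 at y ∈ {10}; common: ∅.
  x = 8: f ≡ 0 at y ∈ {3}; g ≡ 0 at y ∈ {2}; common: ∅.
  x = 9: f ≡ 0 at y ∈ {4}; g ≡ 0 at y ∈ {5}; common: ∅.
  x = 10: f ≡ 0 at y ∈ {5}; g ≡ 0 at y ∈ {8}; common: ∅.
Collecting: common zeros = {(3, 9)}, so the count is 1.
Comparison with the Bézout bound: 1 ≤ 1 = deg(f)·deg(g), as expected for curves with no common component (the bound is attained).


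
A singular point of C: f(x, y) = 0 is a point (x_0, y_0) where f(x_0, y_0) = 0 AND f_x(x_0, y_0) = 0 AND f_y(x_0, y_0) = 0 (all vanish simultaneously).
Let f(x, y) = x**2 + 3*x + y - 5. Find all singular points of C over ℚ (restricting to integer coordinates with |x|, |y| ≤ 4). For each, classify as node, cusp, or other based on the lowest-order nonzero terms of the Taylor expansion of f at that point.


No singular points in the scanned grid; C is smooth there.

Compute partial derivatives:
  f_x = 2*x + 3.
  f_y = 1.
f_y = 1 is a nonzero constant, so f_y never vanishes: no point (x, y) can satisfy f = f_x = f_y = 0. In particular no (x, y) ∈ {−4, ..., 4}² is singular; the curve is smooth.


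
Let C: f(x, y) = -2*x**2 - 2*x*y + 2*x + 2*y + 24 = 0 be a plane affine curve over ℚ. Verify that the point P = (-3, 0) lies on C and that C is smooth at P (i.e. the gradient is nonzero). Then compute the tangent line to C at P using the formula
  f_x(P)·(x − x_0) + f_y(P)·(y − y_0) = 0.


Tangent line at P: 14*x + 8*y + 42 = 0.

Step 1: f(-3, 0) = 0, so P lies on C.
Step 2: partial derivatives
  f_x(x, y) = -4*x - 2*y + 2, f_y(x, y) = 2 - 2*x.
  f_x(P) = 14, f_y(P) = 8 (gradient nonzero, so P is smooth).
Step 3: tangent line at P: 14·(x − -3) + 8·(y − 0) = 0.
Expanding: 14*x + 8*y + 42 = 0.


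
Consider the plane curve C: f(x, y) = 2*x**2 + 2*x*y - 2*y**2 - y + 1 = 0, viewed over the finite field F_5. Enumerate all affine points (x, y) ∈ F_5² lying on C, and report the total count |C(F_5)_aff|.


Affine F_5-points: {(0, 3), (0, 4), (1, 4), (2, 1), (2, 3)}; count = 5.

For each of the 25 pairs (x, y) ∈ F_5², evaluate f(x, y) mod 5. Record the zeros.
  x = 0: [0↦1, 1↦3, 2↦1, 3↦0, 4↦0]  zeros at y ∈ {3, 4}
  x = 1: [0↦3, 1↦2, 2↦2, 3↦3, 4↦0]  zeros at y ∈ {4}
  x = 2: [0↦4, 1↦0, 2↦2, 3↦0, 4↦4]  zeros at y ∈ {1, 3}
  x = 3: [0↦4, 1↦2, 2↦1, 3↦1, 4↦2]  zeros at y ∈ ∅
  x = 4: [0↦3, 1↦3, 2↦4, 3↦1, 4↦4]  zeros at y ∈ ∅
Collecting zeros: affine points = {(0, 3), (0, 4), (1, 4), (2, 1), (2, 3)}.
Total count |C(F_5)_aff| = 5.


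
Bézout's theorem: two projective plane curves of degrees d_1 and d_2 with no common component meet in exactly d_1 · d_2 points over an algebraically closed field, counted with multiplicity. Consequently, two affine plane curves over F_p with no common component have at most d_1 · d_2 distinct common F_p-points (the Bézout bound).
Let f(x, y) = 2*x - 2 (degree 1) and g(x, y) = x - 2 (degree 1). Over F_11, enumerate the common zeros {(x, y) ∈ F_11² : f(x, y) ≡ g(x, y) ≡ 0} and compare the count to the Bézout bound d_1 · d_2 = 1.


Common zeros: ∅; count = 0; Bézout bound = 1.

deg(f) = 1, deg(g) = 1, so Bézout bound = 1.
Scan x ∈ F_11. For each x, list the y ∈ F_11 with f(x, y) ≡ 0 and those with g(x, y) ≡ 0 (mod 11); the common zeros in that column are the intersection.
  x = 0: f ≡ 0 at y ∈ ∅; g ≡ 0 at y ∈ ∅; common: ∅.
  x = 1: f ≡ 0 at y ∈ {0, 1, 2, 3, 4, 5, 6, 7, 8, 9, 10}; g ≡ 0 at y ∈ ∅; common: ∅.
  x = 2: f ≡ 0 at y ∈ ∅; g ≡ 0 at y ∈ {0, 1, 2, 3, 4, 5, 6, 7, 8, 9, 10}; common: ∅.
  x = 3: f ≡ 0 at y ∈ ∅; g ≡ 0 at y ∈ ∅; common: ∅.
  x = 4: f ≡ 0 at y ∈ ∅; g ≡ 0 at y ∈ ∅; common: ∅.
  x = 5: f ≡ 0 at y ∈ ∅; g ≡ 0 at y ∈ ∅; common: ∅.
  x = 6: f ≡ 0 at y ∈ ∅; g ≡ 0 at y ∈ ∅; common: ∅.
  x = 7: f ≡ 0 at y ∈ ∅; g ≡ 0 at y ∈ ∅; common: ∅.
  x = 8: f ≡ 0 at y ∈ ∅; g ≡ 0 at y ∈ ∅; common: ∅.
  x = 9: f ≡ 0 at y ∈ ∅; g ≡ 0 at y ∈ ∅; common: ∅.
  x = 10: f ≡ 0 at y ∈ ∅; g ≡ 0 at y ∈ ∅; common: ∅.
Collecting: common zeros = ∅, so the count is 0.
Comparison with the Bézout bound: 0 ≤ 1 = deg(f)·deg(g), as expected for curves with no common component (the affine F_11-count falls short of the bound because intersections may lie at infinity, over extension fields, or carry multiplicity).


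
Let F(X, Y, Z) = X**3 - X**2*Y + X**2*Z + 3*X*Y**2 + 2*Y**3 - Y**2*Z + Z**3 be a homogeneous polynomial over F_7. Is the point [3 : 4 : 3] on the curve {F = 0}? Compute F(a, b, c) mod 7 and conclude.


F(3,4,3) ≡ 3 (mod 7); P is NOT on the curve.

Evaluate F(3, 4, 3) term-by-term (mod 7).
  X**3 ↦ 1·27·1·1 = 27
  -X**2*Y ↦ -1·9·4·1 = -36
  X**2*Z ↦ 1·9·1·3 = 27
  3*X*Y**2 ↦ 3·3·16·1 = 144
  2*Y**3 ↦ 2·1·64·1 = 128
  -Y**2*Z ↦ -1·1·16·3 = -48
  Z**3 ↦ 1·1·1·27 = 27
Sum: F(3, 4, 3) = (27) + (-36) + (27) + (144) + (128) + (-48) + (27) = 269.
Reducing mod 7: 269 ≡ 3 (mod 7).
Since F(a, b, c) ≡ 3 ≠ 0 (mod 7), P does NOT lie on the curve.


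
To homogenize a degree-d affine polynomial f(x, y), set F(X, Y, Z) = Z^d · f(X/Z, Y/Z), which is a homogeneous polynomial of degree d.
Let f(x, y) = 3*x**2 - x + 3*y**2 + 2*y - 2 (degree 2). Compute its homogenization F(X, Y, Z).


F(X, Y, Z) = 3*X**2 - X*Z + 3*Y**2 + 2*Y*Z - 2*Z**2

deg(f) = 2.
Substitute x = X/Z, y = Y/Z into f, then multiply by Z^2.
  monomial 3·x^2·y^0 ↦ 3·X^2·Y^0·Z^0.
  monomial -1·x^1·y^0 ↦ -1·X^1·Y^0·Z^1.
  monomial 3·x^0·y^2 ↦ 3·X^0·Y^2·Z^0.
  monomial 2·x^0·y^1 ↦ 2·X^0·Y^1·Z^1.
  monomial -2·x^0·y^0 ↦ -2·X^0·Y^0·Z^2.
Collecting: F(X, Y, Z) = 3*X**2 - X*Z + 3*Y**2 + 2*Y*Z - 2*Z**2.


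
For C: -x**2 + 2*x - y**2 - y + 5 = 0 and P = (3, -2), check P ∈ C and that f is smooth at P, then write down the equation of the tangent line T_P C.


Tangent line at P: -4*x + 3*y + 18 = 0.

Step 1: f(3, -2) = 0, so P lies on C.
Step 2: partial derivatives
  f_x(x, y) = 2 - 2*x, f_y(x, y) = -2*y - 1.
  f_x(P) = -4, f_y(P) = 3 (gradient nonzero, so P is smooth).
Step 3: tangent line at P: -4·(x − 3) + 3·(y − -2) = 0.
Expanding: -4*x + 3*y + 18 = 0.


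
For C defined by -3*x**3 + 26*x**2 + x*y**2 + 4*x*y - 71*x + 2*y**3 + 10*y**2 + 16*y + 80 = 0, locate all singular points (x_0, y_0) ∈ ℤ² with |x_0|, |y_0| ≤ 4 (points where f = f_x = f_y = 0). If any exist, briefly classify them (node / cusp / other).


Singular points: {(3, -2)}; classification: node.

Compute partial derivatives:
  f_x = -9*x**2 + 52*x + y**2 + 4*y - 71.
  f_y = 2*x*y + 4*x + 6*y**2 + 20*y + 16.
Scan x_0 ∈ {−4, ..., 4}. For each x_0, f_y(x_0, y) is a polynomial in y; find its integer roots y ∈ {−4, ..., 4}, then test f_x and f at those candidates.
  x = -4: f_y(-4, y) = 6*y**2 + 12*y; vanishes at y ∈ {-2, 0}. (-4, -2): f_x = -427 ≠ 0; (-4, 0): f_x = -423 ≠ 0.
  x = -3: f_y(-3, y) = 6*y**2 + 14*y + 4; vanishes at y ∈ {-2}. (-3, -2): f_x = -312 ≠ 0.
  x = -2: f_y(-2, y) = 6*y**2 + 16*y + 8; vanishes at y ∈ {-2}. (-2, -2): f_x = -215 ≠ 0.
  x = -1: f_y(-1, y) = 6*y**2 + 18*y + 12; vanishes at y ∈ {-2, -1}. (-1, -2): f_x = -136 ≠ 0; (-1, -1): f_x = -135 ≠ 0.
  x = 0: f_y(0, y) = 6*y**2 + 20*y + 16; vanishes at y ∈ {-2}. (0, -2): f_x = -75 ≠ 0.
  x = 1: f_y(1, y) = 6*y**2 + 22*y + 20; vanishes at y ∈ {-2}. (1, -2): f_x = -32 ≠ 0.
  x = 2: f_y(2, y) = 6*y**2 + 24*y + 24; vanishes at y ∈ {-2}. (2, -2): f_x = -7 ≠ 0.
  x = 3: f_y(3, y) = 6*y**2 + 26*y + 28; vanishes at y ∈ {-2}. (3, -2): f_x = 0, f = 0 — SINGULAR.
  x = 4: f_y(4, y) = 6*y**2 + 28*y + 32; vanishes at y ∈ {-2}. (4, -2): f_x = -11 ≠ 0.
Only singular point on the grid: (3, -2).
Classify: substitute x = 3 + u, y = -2 + v and expand: f = -3*u**3 - u**2 + u*v**2 + 2*v**3 + v**2.
No constant or linear terms (consistent with a singular point). Quadratic part: -u**2 + v**2. Cubic part: -3*u**3 + u*v**2 + 2*v**3.
The quadratic part v**2 - u**2 = (v − u)(v + u) splits into two distinct linear factors, so there are two distinct tangent lines y − -2 = ±(x − 3) — this is a node (ordinary double point).
Classification: node.


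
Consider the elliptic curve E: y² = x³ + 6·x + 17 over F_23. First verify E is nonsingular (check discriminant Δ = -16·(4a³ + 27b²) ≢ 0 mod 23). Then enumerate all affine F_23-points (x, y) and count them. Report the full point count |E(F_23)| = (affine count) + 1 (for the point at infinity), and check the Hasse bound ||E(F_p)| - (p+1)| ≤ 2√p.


Affine points = {(1, 1), (1, 22), (3, 4), (3, 19), (4, 6), (4, 17), (6, 4), (6, 19), (8, 5), (8, 18), (9, 8), (9, 15), (12, 0), (14, 4), (14, 19), (15, 3), (15, 20), (16, 0), (17, 8), (17, 15), (18, 0), (20, 8), (20, 15)}; affine count = 23; |E(F_23)| = 24.

Discriminant check: Δ ∝ 4a³ + 27b² = 4·6³ + 27·17² = 4·216 + 27·289 ≡ 19 (mod 23). Nonzero ⇒ E is nonsingular.
For each x ∈ F_23, compute rhs = x³ + 6·x + 17 mod 23, then count y ∈ F_23 with y² ≡ rhs.
  x = 0: rhs = 17, matching y values: none (0 points).
  x = 1: rhs = 1, matching y values: 1, 22 (2 points).
  x = 2: rhs = 14, matching y values: none (0 points).
  x = 3: rhs = 16, matching y values: 4, 19 (2 points).
  x = 4: rhs = 13, matching y values: 6, 17 (2 points).
  x = 5: rhs = 11, matching y values: none (0 points).
  x = 6: rhs = 16, matching y values: 4, 19 (2 points).
  x = 7: rhs = 11, matching y values: none (0 points).
  x = 8: rhs = 2, matching y values: 5, 18 (2 points).
  x = 9: rhs = 18, matching y values: 8, 15 (2 points).
  x = 10: rhs = 19, matching y values: none (0 points).
  x = 11: rhs = 11, matching y values: none (0 points).
  x = 12: rhs = 0, matching y values: 0 (1 points).
  x = 13: rhs = 15, matching y values: none (0 points).
  x = 14: rhs = 16, matching y values: 4, 19 (2 points).
  x = 15: rhs = 9, matching y values: 3, 20 (2 points).
  x = 16: rhs = 0, matching y values: 0 (1 points).
  x = 17: rhs = 18, matching y values: 8, 15 (2 points).
  x = 18: rhs = 0, matching y values: 0 (1 points).
  x = 19: rhs = 21, matching y values: none (0 points).
  x = 20: rhs = 18, matching y values: 8, 15 (2 points).
  x = 21: rhs = 20, matching y values: none (0 points).
  x = 22: rhs = 10, matching y values: none (0 points).
Total affine count: 23.
Full point count |E(F_23)| = 23 + 1 = 24.
Hasse bound: |24 − (23+1)| = |0| = 0 ≤ 2√23 ≈ 9.5917 ✓.


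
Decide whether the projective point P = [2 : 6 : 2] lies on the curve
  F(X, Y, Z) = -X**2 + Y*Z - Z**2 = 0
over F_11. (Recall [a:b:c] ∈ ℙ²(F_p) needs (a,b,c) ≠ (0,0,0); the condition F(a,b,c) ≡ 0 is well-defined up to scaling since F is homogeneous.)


F(2,6,2) ≡ 4 (mod 11); P is NOT on the curve.

Evaluate F(2, 6, 2) term-by-term (mod 11).
  -X**2 ↦ -1·4·1·1 = -4
  Y*Z ↦ 1·1·6·2 = 12
  -Z**2 ↦ -1·1·1·4 = -4
Sum: F(2, 6, 2) = (-4) + (12) + (-4) = 4.
Reducing mod 11: 4 ≡ 4 (mod 11).
Since F(a, b, c) ≡ 4 ≠ 0 (mod 11), P does NOT lie on the curve.


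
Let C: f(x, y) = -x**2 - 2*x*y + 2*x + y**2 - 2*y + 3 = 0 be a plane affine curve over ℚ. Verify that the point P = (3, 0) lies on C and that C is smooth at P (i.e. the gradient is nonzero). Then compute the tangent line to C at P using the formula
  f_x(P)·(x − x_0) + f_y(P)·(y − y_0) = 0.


Tangent line at P: -4*x - 8*y + 12 = 0.

Step 1: f(3, 0) = 0, so P lies on C.
Step 2: partial derivatives
  f_x(x, y) = -2*x - 2*y + 2, f_y(x, y) = -2*x + 2*y - 2.
  f_x(P) = -4, f_y(P) = -8 (gradient nonzero, so P is smooth).
Step 3: tangent line at P: -4·(x − 3) + -8·(y − 0) = 0.
Expanding: -4*x - 8*y + 12 = 0.


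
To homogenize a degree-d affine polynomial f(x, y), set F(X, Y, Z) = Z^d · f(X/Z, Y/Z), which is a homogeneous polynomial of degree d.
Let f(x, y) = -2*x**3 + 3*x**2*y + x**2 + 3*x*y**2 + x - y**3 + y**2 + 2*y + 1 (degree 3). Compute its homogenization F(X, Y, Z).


F(X, Y, Z) = -2*X**3 + 3*X**2*Y + X**2*Z + 3*X*Y**2 + X*Z**2 - Y**3 + Y**2*Z + 2*Y*Z**2 + Z**3

deg(f) = 3.
Substitute x = X/Z, y = Y/Z into f, then multiply by Z^3.
  monomial -2·x^3·y^0 ↦ -2·X^3·Y^0·Z^0.
  monomial 3·x^2·y^1 ↦ 3·X^2·Y^1·Z^0.
  monomial 1·x^2·y^0 ↦ 1·X^2·Y^0·Z^1.
  monomial 3·x^1·y^2 ↦ 3·X^1·Y^2·Z^0.
  monomial 1·x^1·y^0 ↦ 1·X^1·Y^0·Z^2.
  monomial -1·x^0·y^3 ↦ -1·X^0·Y^3·Z^0.
  monomial 1·x^0·y^2 ↦ 1·X^0·Y^2·Z^1.
  monomial 2·x^0·y^1 ↦ 2·X^0·Y^1·Z^2.
  monomial 1·x^0·y^0 ↦ 1·X^0·Y^0·Z^3.
Collecting: F(X, Y, Z) = -2*X**3 + 3*X**2*Y + X**2*Z + 3*X*Y**2 + X*Z**2 - Y**3 + Y**2*Z + 2*Y*Z**2 + Z**3.


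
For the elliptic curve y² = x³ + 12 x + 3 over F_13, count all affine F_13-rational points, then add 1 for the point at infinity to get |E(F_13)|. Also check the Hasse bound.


Affine points = {(0, 4), (0, 9), (1, 4), (1, 9), (2, 3), (2, 10), (3, 1), (3, 12), (7, 1), (7, 12), (8, 0), (11, 6), (11, 7), (12, 4), (12, 9)}; affine count = 15; |E(F_13)| = 16.

Discriminant check: Δ ∝ 4a³ + 27b² = 4·12³ + 27·3² = 4·1728 + 27·9 ≡ 5 (mod 13). Nonzero ⇒ E is nonsingular.
For each x ∈ F_13, compute rhs = x³ + 12·x + 3 mod 13, then count y ∈ F_13 with y² ≡ rhs.
  x = 0: rhs = 3, matching y values: 4, 9 (2 points).
  x = 1: rhs = 3, matching y values: 4, 9 (2 points).
  x = 2: rhs = 9, matching y values: 3, 10 (2 points).
  x = 3: rhs = 1, matching y values: 1, 12 (2 points).
  x = 4: rhs = 11, matching y values: none (0 points).
  x = 5: rhs = 6, matching y values: none (0 points).
  x = 6: rhs = 5, matching y values: none (0 points).
  x = 7: rhs = 1, matching y values: 1, 12 (2 points).
  x = 8: rhs = 0, matching y values: 0 (1 points).
  x = 9: rhs = 8, matching y values: none (0 points).
  x = 10: rhs = 5, matching y values: none (0 points).
  x = 11: rhs = 10, matching y values: 6, 7 (2 points).
  x = 12: rhs = 3, matching y values: 4, 9 (2 points).
Total affine count: 15.
Full point count |E(F_13)| = 15 + 1 = 16.
Hasse bound: |16 − (13+1)| = |2| = 2 ≤ 2√13 ≈ 7.2111 ✓.


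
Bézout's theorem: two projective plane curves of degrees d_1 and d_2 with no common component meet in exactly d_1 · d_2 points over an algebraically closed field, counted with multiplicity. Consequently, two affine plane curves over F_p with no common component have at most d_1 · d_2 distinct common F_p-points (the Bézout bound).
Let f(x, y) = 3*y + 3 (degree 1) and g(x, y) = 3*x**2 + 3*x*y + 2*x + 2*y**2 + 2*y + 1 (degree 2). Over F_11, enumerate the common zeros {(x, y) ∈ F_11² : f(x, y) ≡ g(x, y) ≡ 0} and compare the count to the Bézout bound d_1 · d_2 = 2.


Common zeros: {(2, 10)}; count = 1; Bézout bound = 2.

deg(f) = 1, deg(g) = 2, so Bézout bound = 2.
Scan x ∈ F_11. For each x, list the y ∈ F_11 with f(x, y) ≡ 0 and those with g(x, y) ≡ 0 (mod 11); the common zeros in that column are the intersection.
  x = 0: f ≡ 0 at y ∈ {10}; g ≡ 0 at y ∈ ∅; common: ∅.
  x = 1: f ≡ 0 at y ∈ {10}; g ≡ 0 at y ∈ ∅; common: ∅.
  x = 2: f ≡ 0 at y ∈ {10}; g ≡ 0 at y ∈ {8, 10}; common: {10}.
  x = 3: f ≡ 0 at y ∈ {10}; g ≡ 0 at y ∈ {4, 7}; common: ∅.
  x = 4: f ≡ 0 at y ∈ {10}; g ≡ 0 at y ∈ {7, 8}; common: ∅.
  x = 5: f ≡ 0 at y ∈ {10}; g ≡ 0 at y ∈ ∅; common: ∅.
  x = 6: f ≡ 0 at y ∈ {10}; g ≡ 0 at y ∈ {0, 1}; common: ∅.
  x = 7: f ≡ 0 at y ∈ {10}; g ≡ 0 at y ∈ {1, 4}; common: ∅.
  x = 8: f ≡ 0 at y ∈ {10}; g ≡ 0 at y ∈ {0, 9}; common: ∅.
  x = 9: f ≡ 0 at y ∈ {10}; g ≡ 0 at y ∈ ∅; common: ∅.
  x = 10: f ≡ 0 at y ∈ {10}; g ≡ 0 at y ∈ ∅; common: ∅.
Collecting: common zeros = {(2, 10)}, so the count is 1.
Comparison with the Bézout bound: 1 ≤ 2 = deg(f)·deg(g), as expected for curves with no common component (the affine F_11-count falls short of the bound because intersections may lie at infinity, over extension fields, or carry multiplicity).
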